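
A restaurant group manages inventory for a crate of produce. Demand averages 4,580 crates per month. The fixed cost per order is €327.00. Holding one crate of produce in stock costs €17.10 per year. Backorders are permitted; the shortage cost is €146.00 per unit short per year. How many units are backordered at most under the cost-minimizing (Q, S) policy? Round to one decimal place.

Annual demand D = 4,580 × 12 = 54,960.
With planned backorders, Q* = √(2DS/H) · √((H+B)/B).
√(2DS/H) = √(2 × 54,960 × 327 / 17.1) = 1449.820.
√((H+B)/B) = √((17.1+146)/146) = 1.0569.
Q* ≈ 1532.374.
S* = Q* · H/(H+B) = 1532.374 × 17.1/163.1 ≈ 160.660.

S* ≈ 160.7 crates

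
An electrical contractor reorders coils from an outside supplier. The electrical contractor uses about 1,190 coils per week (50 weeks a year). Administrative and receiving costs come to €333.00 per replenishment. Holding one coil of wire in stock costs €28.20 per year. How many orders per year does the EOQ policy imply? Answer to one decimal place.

Annual demand D = 1,190 × 50 = 59,500.
Q* = √(2DS/H) = √(2 × 59,500 × 333 / 28.2) ≈ 1185.42.
Orders per year = D / Q* = 59,500 / 1185.42 ≈ 50.193.

N ≈ 50.2 orders per year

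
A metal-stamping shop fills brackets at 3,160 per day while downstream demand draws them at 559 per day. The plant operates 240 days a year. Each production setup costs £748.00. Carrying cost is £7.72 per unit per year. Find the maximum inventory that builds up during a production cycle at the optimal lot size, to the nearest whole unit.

I_max ≈ 4,626 brackets

Annual demand D = 559 × 240 = 134,160.
Production build-up factor (1 − d/p) = 1 − 559/3,160 = 0.8231.
Q* = √(2DS / (H(1 − d/p))) = √(2 × 134,160 × 748 / (7.72 × 0.8231)).
= √(200,703,360 / 6.3543) ≈ 5620.074.
Maximum inventory = Q*(1 − d/p) = 5620.074 × 0.8231 ≈ 4625.890.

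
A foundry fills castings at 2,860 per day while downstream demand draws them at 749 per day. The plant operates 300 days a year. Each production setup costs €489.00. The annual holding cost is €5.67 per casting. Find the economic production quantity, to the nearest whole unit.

Annual demand D = 749 × 300 = 224,700.
Production build-up factor (1 − d/p) = 1 − 749/2,860 = 0.7381.
Q* = √(2DS / (H(1 − d/p))) = √(2 × 224,700 × 489 / (5.67 × 0.7381)).
= √(219,756,600 / 4.1851) ≈ 7246.334.

Q* ≈ 7,246 castings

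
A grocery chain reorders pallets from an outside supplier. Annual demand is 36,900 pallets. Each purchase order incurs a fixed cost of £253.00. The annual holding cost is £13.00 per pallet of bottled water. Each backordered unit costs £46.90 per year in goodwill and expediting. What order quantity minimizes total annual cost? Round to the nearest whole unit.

Q* ≈ 1,354 pallets

With planned backorders, Q* = √(2DS/H) · √((H+B)/B).
√(2DS/H) = √(2 × 36,900 × 253 / 13) = 1198.441.
√((H+B)/B) = √((13+46.9)/46.9) = 1.1301.
Q* ≈ 1354.390.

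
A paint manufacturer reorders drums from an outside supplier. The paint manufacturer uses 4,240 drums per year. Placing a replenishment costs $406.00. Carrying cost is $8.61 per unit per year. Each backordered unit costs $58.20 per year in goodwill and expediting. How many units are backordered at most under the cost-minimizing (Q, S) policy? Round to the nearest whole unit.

S* ≈ 87 drums

With planned backorders, Q* = √(2DS/H) · √((H+B)/B).
√(2DS/H) = √(2 × 4,240 × 406 / 8.61) = 632.353.
√((H+B)/B) = √((8.61+58.2)/58.2) = 1.0714.
Q* ≈ 677.515.
S* = Q* · H/(H+B) = 677.515 × 8.61/66.81 ≈ 87.313.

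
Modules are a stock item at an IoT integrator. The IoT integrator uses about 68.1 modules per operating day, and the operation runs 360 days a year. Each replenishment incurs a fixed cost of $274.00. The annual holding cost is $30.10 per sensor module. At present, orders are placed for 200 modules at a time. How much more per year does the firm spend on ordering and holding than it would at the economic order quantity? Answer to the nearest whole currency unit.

Extra cost ≈ $16,488 per year

Annual demand D = 68.1 × 360 = 24,516.
EOQ = √(2DS/H) = √(2 × 24,516 × 274 / 30.1) ≈ 668.09.
Cost at Q* = (D/Q*)S + (Q*/2)H = √(2DSH) ≈ $20,109.36.
Cost at Q = 200: (24,516/200)×274 + (200/2)×30.1 = $33,586.92 + $3,010.00 = $36,596.92.
Excess = $36,596.92 − $20,109.36 = $16,487.56.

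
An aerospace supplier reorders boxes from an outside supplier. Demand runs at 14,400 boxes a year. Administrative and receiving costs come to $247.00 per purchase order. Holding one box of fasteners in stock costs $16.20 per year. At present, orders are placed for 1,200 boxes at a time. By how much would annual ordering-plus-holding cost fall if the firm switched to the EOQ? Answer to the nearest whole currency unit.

EOQ = √(2DS/H) = √(2 × 14,400 × 247 / 16.2) ≈ 662.65.
Cost at Q* = (D/Q*)S + (Q*/2)H = √(2DSH) ≈ $10,735.00.
Cost at Q = 1,200: (14,400/1,200)×247 + (1,200/2)×16.2 = $2,964.00 + $9,720.00 = $12,684.00.
Excess = $12,684.00 − $10,735.00 = $1,949.00.

Extra cost ≈ $1,949 per year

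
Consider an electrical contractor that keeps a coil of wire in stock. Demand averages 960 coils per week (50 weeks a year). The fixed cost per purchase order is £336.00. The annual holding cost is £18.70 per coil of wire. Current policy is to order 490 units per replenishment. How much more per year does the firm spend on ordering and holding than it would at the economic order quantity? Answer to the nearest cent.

Extra cost ≈ £12,935.92 per year

Annual demand D = 960 × 50 = 48,000.
EOQ = √(2DS/H) = √(2 × 48,000 × 336 / 18.7) ≈ 1313.36.
Cost at Q* = (D/Q*)S + (Q*/2)H = √(2DSH) ≈ £24,559.87.
Cost at Q = 490: (48,000/490)×336 + (490/2)×18.7 = £32,914.29 + £4,581.50 = £37,495.79.
Excess = £37,495.79 − £24,559.87 = £12,935.92.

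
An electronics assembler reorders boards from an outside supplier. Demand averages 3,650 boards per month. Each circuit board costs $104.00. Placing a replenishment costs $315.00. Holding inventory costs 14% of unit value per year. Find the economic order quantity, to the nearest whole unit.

Q* ≈ 1,377 boards

Annual demand D = 3,650 × 12 = 43,800.
Holding cost H = 0.14 × $104.00 = $14.5600 per unit per year.
EOQ = √(2DS / H) = √(2 × 43,800 × 315 / 14.56).
= √(27,594,000 / 14.56) = √1,895,192.3077 ≈ 1376.660.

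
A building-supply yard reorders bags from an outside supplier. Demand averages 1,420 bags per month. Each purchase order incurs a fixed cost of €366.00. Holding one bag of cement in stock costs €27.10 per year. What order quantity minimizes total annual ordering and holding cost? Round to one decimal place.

Annual demand D = 1,420 × 12 = 17,040.
EOQ = √(2DS / H) = √(2 × 17,040 × 366 / 27.1).
= √(12,473,280 / 27.1) = √460,268.6347 ≈ 678.431.

Q* ≈ 678.4 bags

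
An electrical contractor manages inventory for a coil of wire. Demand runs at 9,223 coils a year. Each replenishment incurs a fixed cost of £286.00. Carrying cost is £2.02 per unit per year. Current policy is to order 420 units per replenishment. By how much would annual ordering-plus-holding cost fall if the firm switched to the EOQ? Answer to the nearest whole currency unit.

EOQ = √(2DS/H) = √(2 × 9,223 × 286 / 2.02) ≈ 1616.06.
Cost at Q* = (D/Q*)S + (Q*/2)H = √(2DSH) ≈ £3,264.45.
Cost at Q = 420: (9,223/420)×286 + (420/2)×2.02 = £6,280.42 + £424.20 = £6,704.62.
Excess = £6,704.62 − £3,264.45 = £3,440.18.

Extra cost ≈ £3,440 per year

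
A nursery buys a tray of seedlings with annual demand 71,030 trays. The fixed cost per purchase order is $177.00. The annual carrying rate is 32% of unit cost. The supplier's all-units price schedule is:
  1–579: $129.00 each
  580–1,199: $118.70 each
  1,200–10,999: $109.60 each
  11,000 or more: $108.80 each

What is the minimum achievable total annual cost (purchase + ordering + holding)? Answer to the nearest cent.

Holding cost per unit per year at price C is H = 0.32·C.
Candidates are each tier's EOQ (if it falls in that tier) and each price-break quantity.
Tier 1 ($129.00): EOQ = 780.5 exceeds tier's upper bound 579, so this tier is dominated.
EOQ at $118.70 = 813.6 (feasible in tier 2): TC = 71,030×$118.70 + (71,030/813.6)×177 + (813.6/2)×0.32×$118.70 = $8,462,165.58.
EOQ at $109.60 = 846.7 < 1200, so use break Q=1200: TC = 71,030×$109.60 + (71,030/1200.0)×177 + (1200.0/2)×0.32×$109.60 = $7,816,408.12.
EOQ at $108.80 = 849.8 < 11000, so use break Q=11000: TC = 71,030×$108.80 + (71,030/11000.0)×177 + (11000.0/2)×0.32×$108.80 = $7,920,694.94.
Lowest total cost among the candidates is at Q = 1200.0.

TC* ≈ $7,816,408.12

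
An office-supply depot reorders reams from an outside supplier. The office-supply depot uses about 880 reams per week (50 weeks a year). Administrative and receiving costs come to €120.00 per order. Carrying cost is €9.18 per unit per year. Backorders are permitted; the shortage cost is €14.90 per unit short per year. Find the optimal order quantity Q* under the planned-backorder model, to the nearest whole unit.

Q* ≈ 1,363 reams

Annual demand D = 880 × 50 = 44,000.
With planned backorders, Q* = √(2DS/H) · √((H+B)/B).
√(2DS/H) = √(2 × 44,000 × 120 / 9.18) = 1072.533.
√((H+B)/B) = √((9.18+14.9)/14.9) = 1.2713.
Q* ≈ 1363.470.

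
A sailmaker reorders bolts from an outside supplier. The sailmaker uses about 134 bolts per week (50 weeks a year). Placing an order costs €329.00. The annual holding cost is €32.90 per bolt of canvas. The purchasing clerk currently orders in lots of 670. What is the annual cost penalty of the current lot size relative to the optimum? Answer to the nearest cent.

Annual demand D = 134 × 50 = 6,700.
EOQ = √(2DS/H) = √(2 × 6,700 × 329 / 32.9) ≈ 366.06.
Cost at Q* = (D/Q*)S + (Q*/2)H = √(2DSH) ≈ €12,043.38.
Cost at Q = 670: (6,700/670)×329 + (670/2)×32.9 = €3,290.00 + €11,021.50 = €14,311.50.
Excess = €14,311.50 − €12,043.38 = €2,268.12.

Extra cost ≈ €2,268.12 per year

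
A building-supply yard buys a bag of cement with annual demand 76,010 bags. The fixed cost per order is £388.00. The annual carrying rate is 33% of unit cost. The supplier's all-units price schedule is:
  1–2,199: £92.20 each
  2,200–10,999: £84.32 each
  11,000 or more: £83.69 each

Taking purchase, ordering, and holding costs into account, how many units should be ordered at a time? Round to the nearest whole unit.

Q* ≈ 2,200 bags

Holding cost per unit per year at price C is H = 0.33·C.
For each price level, check whether its EOQ is feasible; otherwise the best quantity at that price is the breakpoint.
EOQ at £92.20 = 1392.3 (feasible in tier 1): TC = 76,010×£92.20 + (76,010/1392.3)×388 + (1392.3/2)×0.33×£92.20 = £7,050,485.19.
EOQ at £84.32 = 1455.9 < 2200, so use break Q=2200: TC = 76,010×£84.32 + (76,010/2200.0)×388 + (2200.0/2)×0.33×£84.32 = £6,453,176.76.
EOQ at £83.69 = 1461.4 < 11000, so use break Q=11000: TC = 76,010×£83.69 + (76,010/11000.0)×388 + (11000.0/2)×0.33×£83.69 = £6,515,855.33.
Lowest total cost is £6,453,176.76 at Q = 2200.0.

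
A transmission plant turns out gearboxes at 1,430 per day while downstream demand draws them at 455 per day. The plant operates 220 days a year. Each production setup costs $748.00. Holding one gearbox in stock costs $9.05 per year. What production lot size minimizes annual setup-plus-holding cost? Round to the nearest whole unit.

Q* ≈ 4,926 gearboxes

Annual demand D = 455 × 220 = 100,100.
Production build-up factor (1 − d/p) = 1 − 455/1,430 = 0.6818.
Q* = √(2DS / (H(1 − d/p))) = √(2 × 100,100 × 748 / (9.05 × 0.6818)).
= √(149,749,600 / 6.1705) ≈ 4926.339.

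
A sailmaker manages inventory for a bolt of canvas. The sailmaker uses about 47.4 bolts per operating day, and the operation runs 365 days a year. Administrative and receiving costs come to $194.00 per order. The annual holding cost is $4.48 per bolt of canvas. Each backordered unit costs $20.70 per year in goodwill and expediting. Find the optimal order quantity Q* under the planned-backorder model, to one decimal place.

Annual demand D = 47.4 × 365 = 17,301.
With planned backorders, Q* = √(2DS/H) · √((H+B)/B).
√(2DS/H) = √(2 × 17,301 × 194 / 4.48) = 1224.087.
√((H+B)/B) = √((4.48+20.7)/20.7) = 1.1029.
Q* ≈ 1350.066.

Q* ≈ 1,350.1 bolts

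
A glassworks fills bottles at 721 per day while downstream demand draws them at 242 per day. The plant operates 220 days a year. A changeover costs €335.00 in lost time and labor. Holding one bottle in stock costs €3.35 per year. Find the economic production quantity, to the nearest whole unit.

Annual demand D = 242 × 220 = 53,240.
Production build-up factor (1 − d/p) = 1 − 242/721 = 0.6644.
Q* = √(2DS / (H(1 − d/p))) = √(2 × 53,240 × 335 / (3.35 × 0.6644)).
= √(35,670,800 / 2.2256) ≈ 4003.445.

Q* ≈ 4,003 bottles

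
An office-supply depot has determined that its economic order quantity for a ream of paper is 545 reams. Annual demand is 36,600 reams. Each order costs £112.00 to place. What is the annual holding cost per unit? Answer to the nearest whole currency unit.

Squaring Q* = √(2DS/H) gives Q*² = 2DS/H.
From Q* = √(2DS/H): H = 2DS / Q*² = 2 × 36,600 × 112 / 545² = 27.6017.

H ≈ £28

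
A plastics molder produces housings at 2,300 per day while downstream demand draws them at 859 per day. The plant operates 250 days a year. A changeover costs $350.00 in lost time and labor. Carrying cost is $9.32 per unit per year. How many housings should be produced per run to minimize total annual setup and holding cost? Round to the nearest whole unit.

Q* ≈ 5,074 housings

Annual demand D = 859 × 250 = 214,750.
Production build-up factor (1 − d/p) = 1 − 859/2,300 = 0.6265.
Q* = √(2DS / (H(1 − d/p))) = √(2 × 214,750 × 350 / (9.32 × 0.6265)).
= √(150,325,000 / 5.8392) ≈ 5073.873.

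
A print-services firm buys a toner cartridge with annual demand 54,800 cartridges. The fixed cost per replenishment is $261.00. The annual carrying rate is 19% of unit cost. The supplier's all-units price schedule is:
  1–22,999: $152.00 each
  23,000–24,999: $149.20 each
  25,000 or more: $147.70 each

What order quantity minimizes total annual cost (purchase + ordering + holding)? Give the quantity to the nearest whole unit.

Holding cost per unit per year at price C is H = 0.19·C.
Evaluate total cost at each tier's feasible EOQ or, if the EOQ is below the tier, at the tier's minimum quantity.
EOQ at $152.00 = 995.2 (feasible in tier 1): TC = 54,800×$152.00 + (54,800/995.2)×261 + (995.2/2)×0.19×$152.00 = $8,358,342.47.
EOQ at $149.20 = 1004.5 < 23000, so use break Q=23000: TC = 54,800×$149.20 + (54,800/23000.0)×261 + (23000.0/2)×0.19×$149.20 = $8,502,783.86.
EOQ at $147.70 = 1009.6 < 25000, so use break Q=25000: TC = 54,800×$147.70 + (54,800/25000.0)×261 + (25000.0/2)×0.19×$147.70 = $8,445,319.61.
Lowest total cost is $8,358,342.47 at Q = 995.2.

Q* ≈ 995 cartridges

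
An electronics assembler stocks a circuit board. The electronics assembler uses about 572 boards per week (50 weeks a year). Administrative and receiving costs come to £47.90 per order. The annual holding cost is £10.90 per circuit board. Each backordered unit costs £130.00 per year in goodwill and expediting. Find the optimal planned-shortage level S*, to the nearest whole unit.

S* ≈ 40 boards

Annual demand D = 572 × 50 = 28,600.
With planned backorders, Q* = √(2DS/H) · √((H+B)/B).
√(2DS/H) = √(2 × 28,600 × 47.9 / 10.9) = 501.363.
√((H+B)/B) = √((10.9+130)/130) = 1.0411.
Q* ≈ 521.959.
S* = Q* · H/(H+B) = 521.959 × 10.9/140.9 ≈ 40.379.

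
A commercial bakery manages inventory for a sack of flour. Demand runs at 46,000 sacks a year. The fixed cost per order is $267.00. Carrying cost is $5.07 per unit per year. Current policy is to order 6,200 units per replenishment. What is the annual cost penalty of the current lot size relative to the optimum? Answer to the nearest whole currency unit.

EOQ = √(2DS/H) = √(2 × 46,000 × 267 / 5.07) ≈ 2201.13.
Cost at Q* = (D/Q*)S + (Q*/2)H = √(2DSH) ≈ $11,159.73.
Cost at Q = 6,200: (46,000/6,200)×267 + (6,200/2)×5.07 = $1,980.97 + $15,717.00 = $17,697.97.
Excess = $17,697.97 − $11,159.73 = $6,538.24.

Extra cost ≈ $6,538 per year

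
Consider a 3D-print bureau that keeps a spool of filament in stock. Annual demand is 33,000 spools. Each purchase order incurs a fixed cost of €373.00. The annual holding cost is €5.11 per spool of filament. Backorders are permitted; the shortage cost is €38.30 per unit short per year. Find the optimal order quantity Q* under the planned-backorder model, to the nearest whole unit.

Q* ≈ 2,337 spools

With planned backorders, Q* = √(2DS/H) · √((H+B)/B).
√(2DS/H) = √(2 × 33,000 × 373 / 5.11) = 2194.906.
√((H+B)/B) = √((5.11+38.3)/38.3) = 1.0646.
Q* ≈ 2336.746.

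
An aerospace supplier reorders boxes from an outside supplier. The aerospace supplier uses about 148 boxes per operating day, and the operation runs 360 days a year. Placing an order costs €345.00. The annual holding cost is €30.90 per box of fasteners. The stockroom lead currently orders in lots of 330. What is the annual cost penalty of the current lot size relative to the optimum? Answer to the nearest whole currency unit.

Extra cost ≈ €27,096 per year

Annual demand D = 148 × 360 = 53,280.
EOQ = √(2DS/H) = √(2 × 53,280 × 345 / 30.9) ≈ 1090.76.
Cost at Q* = (D/Q*)S + (Q*/2)H = √(2DSH) ≈ €33,704.35.
Cost at Q = 330: (53,280/330)×345 + (330/2)×30.9 = €55,701.82 + €5,098.50 = €60,800.32.
Excess = €60,800.32 − €33,704.35 = €27,095.97.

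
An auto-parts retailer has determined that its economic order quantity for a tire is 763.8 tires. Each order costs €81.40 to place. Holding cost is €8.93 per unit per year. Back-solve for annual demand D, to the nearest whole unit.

Invert the EOQ relation Q*² = 2DS/H.
From Q* = √(2DS/H): D = Q*²H / (2S) = 763.8² × 8.93 / (2 × 81.4) = 32000.471.

D ≈ 32,000 tires per year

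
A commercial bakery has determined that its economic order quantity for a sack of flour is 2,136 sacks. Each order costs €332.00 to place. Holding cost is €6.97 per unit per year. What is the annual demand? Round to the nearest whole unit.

The basic EOQ model gives Q* = √(2DS/H); rearrange for the unknown.
From Q* = √(2DS/H): D = Q*²H / (2S) = 2,136² × 6.97 / (2 × 332) = 47892.466.

D ≈ 47,892 sacks per year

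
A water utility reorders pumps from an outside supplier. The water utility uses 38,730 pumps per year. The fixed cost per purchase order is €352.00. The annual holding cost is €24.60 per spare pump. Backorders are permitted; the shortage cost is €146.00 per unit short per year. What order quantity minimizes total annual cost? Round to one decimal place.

With planned backorders, Q* = √(2DS/H) · √((H+B)/B).
√(2DS/H) = √(2 × 38,730 × 352 / 24.6) = 1052.792.
√((H+B)/B) = √((24.6+146)/146) = 1.0810.
Q* ≈ 1138.035.

Q* ≈ 1,138.0 pumps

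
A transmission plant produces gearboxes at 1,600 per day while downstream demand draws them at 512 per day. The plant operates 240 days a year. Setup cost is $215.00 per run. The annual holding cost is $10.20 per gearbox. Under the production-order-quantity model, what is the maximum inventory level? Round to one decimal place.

Annual demand D = 512 × 240 = 122,880.
Production build-up factor (1 − d/p) = 1 − 512/1,600 = 0.6800.
Q* = √(2DS / (H(1 − d/p))) = √(2 × 122,880 × 215 / (10.2 × 0.6800)).
= √(52,838,400 / 6.936) ≈ 2760.071.
Maximum inventory = Q*(1 − d/p) = 2760.071 × 0.6800 ≈ 1876.848.

I_max ≈ 1,876.8 gearboxes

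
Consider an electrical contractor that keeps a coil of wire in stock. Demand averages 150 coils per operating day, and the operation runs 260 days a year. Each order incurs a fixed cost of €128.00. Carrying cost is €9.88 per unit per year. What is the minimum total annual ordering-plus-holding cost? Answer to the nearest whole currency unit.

TC* ≈ €9,932

Annual demand D = 150 × 260 = 39,000.
EOQ = √(2DS/H) = √(2 × 39,000 × 128 / 9.88) ≈ 1005.25.
At Q*, ordering cost (D/Q*)S equals holding cost (Q*/2)H, each = √(DSH/2).
Minimum total = √(2DSH) = √(2 × 39,000 × 128 × 9.88) ≈ 9931.864.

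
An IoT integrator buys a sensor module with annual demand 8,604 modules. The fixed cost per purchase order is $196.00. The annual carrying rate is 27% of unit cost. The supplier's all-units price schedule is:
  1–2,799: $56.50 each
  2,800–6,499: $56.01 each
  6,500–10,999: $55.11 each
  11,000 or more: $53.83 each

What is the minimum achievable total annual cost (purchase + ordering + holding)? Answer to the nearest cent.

Holding cost per unit per year at price C is H = 0.27·C.
Candidates are each tier's EOQ (if it falls in that tier) and each price-break quantity.
EOQ at $56.50 = 470.2 (feasible in tier 1): TC = 8,604×$56.50 + (8,604/470.2)×196 + (470.2/2)×0.27×$56.50 = $493,298.98.
EOQ at $56.01 = 472.3 < 2800, so use break Q=2800: TC = 8,604×$56.01 + (8,604/2800.0)×196 + (2800.0/2)×0.27×$56.01 = $503,684.10.
EOQ at $55.11 = 476.1 < 6500, so use break Q=6500: TC = 8,604×$55.11 + (8,604/6500.0)×196 + (6500.0/2)×0.27×$55.11 = $522,784.91.
EOQ at $53.83 = 481.7 < 11000, so use break Q=11000: TC = 8,604×$53.83 + (8,604/11000.0)×196 + (11000.0/2)×0.27×$53.83 = $543,244.18.
Lowest total cost among the candidates is at Q = 470.2.

TC* ≈ $493,298.98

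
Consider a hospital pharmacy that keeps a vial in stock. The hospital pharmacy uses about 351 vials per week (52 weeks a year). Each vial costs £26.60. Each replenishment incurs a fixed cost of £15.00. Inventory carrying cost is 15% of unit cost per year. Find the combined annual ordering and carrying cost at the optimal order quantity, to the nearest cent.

Annual demand D = 351 × 52 = 18,252.
Holding cost H = 0.15 × £26.60 = £3.9900 per unit per year.
EOQ = √(2DS/H) = √(2 × 18,252 × 15 / 3.99) ≈ 370.45.
At the optimum the two cost components are equal, so total cost = 2·(Q*/2)H = Q*·H.
Minimum total = √(2DSH) = √(2 × 18,252 × 15 × 3.99) ≈ 1478.095.

TC* ≈ £1,478.09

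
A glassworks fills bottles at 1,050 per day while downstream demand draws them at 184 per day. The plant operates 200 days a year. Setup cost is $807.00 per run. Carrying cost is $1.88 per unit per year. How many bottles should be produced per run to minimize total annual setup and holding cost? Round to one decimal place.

Annual demand D = 184 × 200 = 36,800.
Production build-up factor (1 − d/p) = 1 − 184/1,050 = 0.8248.
Q* = √(2DS / (H(1 − d/p))) = √(2 × 36,800 × 807 / (1.88 × 0.8248)).
= √(59,395,200 / 1.5506) ≈ 6189.171.

Q* ≈ 6,189.2 bottles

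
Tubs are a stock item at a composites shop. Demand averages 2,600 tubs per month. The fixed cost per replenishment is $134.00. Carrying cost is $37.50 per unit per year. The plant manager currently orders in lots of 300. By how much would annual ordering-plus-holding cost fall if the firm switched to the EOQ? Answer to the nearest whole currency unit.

Extra cost ≈ $1,853 per year

Annual demand D = 2,600 × 12 = 31,200.
EOQ = √(2DS/H) = √(2 × 31,200 × 134 / 37.5) ≈ 472.20.
Cost at Q* = (D/Q*)S + (Q*/2)H = √(2DSH) ≈ $17,707.63.
Cost at Q = 300: (31,200/300)×134 + (300/2)×37.5 = $13,936.00 + $5,625.00 = $19,561.00.
Excess = $19,561.00 − $17,707.63 = $1,853.37.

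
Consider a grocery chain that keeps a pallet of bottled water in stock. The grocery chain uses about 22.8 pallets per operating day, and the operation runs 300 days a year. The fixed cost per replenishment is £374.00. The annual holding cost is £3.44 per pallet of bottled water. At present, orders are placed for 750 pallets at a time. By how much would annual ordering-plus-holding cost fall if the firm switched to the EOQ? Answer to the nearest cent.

Annual demand D = 22.8 × 300 = 6,840.
EOQ = √(2DS/H) = √(2 × 6,840 × 374 / 3.44) ≈ 1219.55.
Cost at Q* = (D/Q*)S + (Q*/2)H = √(2DSH) ≈ £4,195.25.
Cost at Q = 750: (6,840/750)×374 + (750/2)×3.44 = £3,410.88 + £1,290.00 = £4,700.88.
Excess = £4,700.88 − £4,195.25 = £505.63.

Extra cost ≈ £505.63 per year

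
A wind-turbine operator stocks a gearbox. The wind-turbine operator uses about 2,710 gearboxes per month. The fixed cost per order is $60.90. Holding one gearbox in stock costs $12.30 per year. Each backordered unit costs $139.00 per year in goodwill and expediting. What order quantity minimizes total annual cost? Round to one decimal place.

Q* ≈ 592.1 gearboxes

Annual demand D = 2,710 × 12 = 32,520.
With planned backorders, Q* = √(2DS/H) · √((H+B)/B).
√(2DS/H) = √(2 × 32,520 × 60.9 / 12.3) = 567.475.
√((H+B)/B) = √((12.3+139)/139) = 1.0433.
Q* ≈ 592.050.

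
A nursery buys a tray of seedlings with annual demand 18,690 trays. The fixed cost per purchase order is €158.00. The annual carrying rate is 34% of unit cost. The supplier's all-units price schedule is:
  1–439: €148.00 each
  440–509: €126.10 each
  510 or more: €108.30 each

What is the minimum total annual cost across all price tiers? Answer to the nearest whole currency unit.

TC* ≈ €2,039,307

Holding cost per unit per year at price C is H = 0.34·C.
For each price level, check whether its EOQ is feasible; otherwise the best quantity at that price is the breakpoint.
EOQ at €148.00 = 342.6 (feasible in tier 1): TC = 18,690×€148.00 + (18,690/342.6)×158 + (342.6/2)×0.34×€148.00 = €2,783,359.26.
EOQ at €126.10 = 371.2 < 440, so use break Q=440: TC = 18,690×€126.10 + (18,690/440.0)×158 + (440.0/2)×0.34×€126.10 = €2,372,952.69.
EOQ at €108.30 = 400.5 < 510, so use break Q=510: TC = 18,690×€108.30 + (18,690/510.0)×158 + (510.0/2)×0.34×€108.30 = €2,039,306.85.
Lowest total cost among the candidates is at Q = 510.0.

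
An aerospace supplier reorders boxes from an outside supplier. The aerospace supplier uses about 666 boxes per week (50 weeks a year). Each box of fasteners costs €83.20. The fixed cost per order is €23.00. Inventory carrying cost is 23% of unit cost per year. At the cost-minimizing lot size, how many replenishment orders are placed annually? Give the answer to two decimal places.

N ≈ 117.70 orders per year

Annual demand D = 666 × 50 = 33,300.
Holding cost H = 0.23 × €83.20 = €19.1360 per unit per year.
The optimal lot size = √(2DS/H) = √(2 × 33,300 × 23 / 19.136) ≈ 282.93.
Orders per year = D / Q* = 33,300 / 282.93 ≈ 117.698.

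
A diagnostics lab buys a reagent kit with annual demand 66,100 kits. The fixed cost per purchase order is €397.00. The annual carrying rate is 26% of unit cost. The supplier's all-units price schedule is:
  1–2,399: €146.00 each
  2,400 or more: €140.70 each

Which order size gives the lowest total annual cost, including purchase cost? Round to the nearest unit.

Holding cost per unit per year at price C is H = 0.26·C.
Evaluate total cost at each tier's feasible EOQ or, if the EOQ is below the tier, at the tier's minimum quantity.
EOQ at €146.00 = 1175.8 (feasible in tier 1): TC = 66,100×€146.00 + (66,100/1175.8)×397 + (1175.8/2)×0.26×€146.00 = €9,695,234.85.
EOQ at €140.70 = 1197.8 < 2400, so use break Q=2400: TC = 66,100×€140.70 + (66,100/2400.0)×397 + (2400.0/2)×0.26×€140.70 = €9,355,102.44.
Lowest total cost is €9,355,102.44 at Q = 2400.0.

Q* ≈ 2,400 kits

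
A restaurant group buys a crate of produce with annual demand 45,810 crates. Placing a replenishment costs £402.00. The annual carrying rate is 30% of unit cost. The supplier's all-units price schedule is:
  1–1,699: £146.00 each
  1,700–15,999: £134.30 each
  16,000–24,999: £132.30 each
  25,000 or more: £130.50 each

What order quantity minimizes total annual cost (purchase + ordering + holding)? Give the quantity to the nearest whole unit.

Holding cost per unit per year at price C is H = 0.30·C.
Candidates are each tier's EOQ (if it falls in that tier) and each price-break quantity.
EOQ at £146.00 = 917.0 (feasible in tier 1): TC = 45,810×£146.00 + (45,810/917.0)×402 + (917.0/2)×0.30×£146.00 = £6,728,424.76.
EOQ at £134.30 = 956.1 < 1700, so use break Q=1700: TC = 45,810×£134.30 + (45,810/1700.0)×402 + (1700.0/2)×0.30×£134.30 = £6,197,362.22.
EOQ at £132.30 = 963.3 < 16000, so use break Q=16000: TC = 45,810×£132.30 + (45,810/16000.0)×402 + (16000.0/2)×0.30×£132.30 = £6,379,333.98.
EOQ at £130.50 = 969.9 < 25000, so use break Q=25000: TC = 45,810×£130.50 + (45,810/25000.0)×402 + (25000.0/2)×0.30×£130.50 = £6,468,316.62.
Lowest total cost is £6,197,362.22 at Q = 1700.0.

Q* ≈ 1,700 crates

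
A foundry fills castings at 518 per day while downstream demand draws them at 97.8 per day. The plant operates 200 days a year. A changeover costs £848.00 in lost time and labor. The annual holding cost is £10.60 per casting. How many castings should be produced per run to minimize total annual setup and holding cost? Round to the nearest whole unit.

Q* ≈ 1,964 castings

Annual demand D = 97.8 × 200 = 19,560.
Production build-up factor (1 − d/p) = 1 − 97.8/518 = 0.8112.
Q* = √(2DS / (H(1 − d/p))) = √(2 × 19,560 × 848 / (10.6 × 0.8112)).
= √(33,173,760 / 8.5987) ≈ 1964.180.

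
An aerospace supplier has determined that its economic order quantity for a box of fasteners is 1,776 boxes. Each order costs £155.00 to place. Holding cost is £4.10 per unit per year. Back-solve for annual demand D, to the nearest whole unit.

D ≈ 41,717 boxes per year

The basic EOQ model gives Q* = √(2DS/H); rearrange for the unknown.
From Q* = √(2DS/H): D = Q*²H / (2S) = 1,776² × 4.1 / (2 × 155) = 41716.521.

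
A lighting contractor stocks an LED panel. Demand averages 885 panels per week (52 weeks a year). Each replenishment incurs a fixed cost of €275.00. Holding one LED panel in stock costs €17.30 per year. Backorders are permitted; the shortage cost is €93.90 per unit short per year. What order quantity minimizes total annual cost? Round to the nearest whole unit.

Annual demand D = 885 × 52 = 46,020.
With planned backorders, Q* = √(2DS/H) · √((H+B)/B).
√(2DS/H) = √(2 × 46,020 × 275 / 17.3) = 1209.572.
√((H+B)/B) = √((17.3+93.9)/93.9) = 1.0882.
Q* ≈ 1316.289.

Q* ≈ 1,316 panels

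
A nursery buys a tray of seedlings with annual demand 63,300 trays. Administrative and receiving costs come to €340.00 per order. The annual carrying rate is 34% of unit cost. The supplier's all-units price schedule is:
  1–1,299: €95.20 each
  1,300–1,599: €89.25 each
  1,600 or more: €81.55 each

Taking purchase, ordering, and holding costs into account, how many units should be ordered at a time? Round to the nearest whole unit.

Q* ≈ 1,600 trays

Holding cost per unit per year at price C is H = 0.34·C.
For each price level, check whether its EOQ is feasible; otherwise the best quantity at that price is the breakpoint.
EOQ at €95.20 = 1153.2 (feasible in tier 1): TC = 63,300×€95.20 + (63,300/1153.2)×340 + (1153.2/2)×0.34×€95.20 = €6,063,486.24.
EOQ at €89.25 = 1191.0 < 1300, so use break Q=1300: TC = 63,300×€89.25 + (63,300/1300.0)×340 + (1300.0/2)×0.34×€89.25 = €5,685,804.63.
EOQ at €81.55 = 1246.0 < 1600, so use break Q=1600: TC = 63,300×€81.55 + (63,300/1600.0)×340 + (1600.0/2)×0.34×€81.55 = €5,197,747.85.
Lowest total cost is €5,197,747.85 at Q = 1600.0.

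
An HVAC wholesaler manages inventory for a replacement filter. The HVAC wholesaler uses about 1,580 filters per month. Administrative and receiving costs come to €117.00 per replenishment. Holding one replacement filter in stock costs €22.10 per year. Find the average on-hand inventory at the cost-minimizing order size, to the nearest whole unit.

Average inventory ≈ 224 filters

Annual demand D = 1,580 × 12 = 18,960.
EOQ = √(2DS/H) = √(2 × 18,960 × 117 / 22.1) ≈ 448.05.
Average inventory = Q*/2 ≈ 448.05 / 2 = 224.027.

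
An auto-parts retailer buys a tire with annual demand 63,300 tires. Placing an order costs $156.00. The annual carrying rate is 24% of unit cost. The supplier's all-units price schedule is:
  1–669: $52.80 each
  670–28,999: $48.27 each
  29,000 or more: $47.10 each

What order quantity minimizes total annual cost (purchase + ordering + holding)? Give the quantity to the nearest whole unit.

Holding cost per unit per year at price C is H = 0.24·C.
Evaluate total cost at each tier's feasible EOQ or, if the EOQ is below the tier, at the tier's minimum quantity.
Tier 1 ($52.80): EOQ = 1248.4 exceeds tier's upper bound 669, so this tier is dominated.
EOQ at $48.27 = 1305.7 (feasible in tier 2): TC = 63,300×$48.27 + (63,300/1305.7)×156 + (1305.7/2)×0.24×$48.27 = $3,070,616.98.
EOQ at $47.10 = 1321.8 < 29000, so use break Q=29000: TC = 63,300×$47.10 + (63,300/29000.0)×156 + (29000.0/2)×0.24×$47.10 = $3,145,678.51.
Lowest total cost is $3,070,616.98 at Q = 1305.7.

Q* ≈ 1,306 tires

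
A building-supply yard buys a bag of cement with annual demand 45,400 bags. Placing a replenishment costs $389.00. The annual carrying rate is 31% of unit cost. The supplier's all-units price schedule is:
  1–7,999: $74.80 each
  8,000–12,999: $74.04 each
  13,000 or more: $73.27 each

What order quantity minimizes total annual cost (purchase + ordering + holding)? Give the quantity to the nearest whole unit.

Holding cost per unit per year at price C is H = 0.31·C.
Evaluate total cost at each tier's feasible EOQ or, if the EOQ is below the tier, at the tier's minimum quantity.
EOQ at $74.80 = 1234.2 (feasible in tier 1): TC = 45,400×$74.80 + (45,400/1234.2)×389 + (1234.2/2)×0.31×$74.80 = $3,424,538.66.
EOQ at $74.04 = 1240.5 < 8000, so use break Q=8000: TC = 45,400×$74.04 + (45,400/8000.0)×389 + (8000.0/2)×0.31×$74.04 = $3,455,433.18.
EOQ at $73.27 = 1247.0 < 13000, so use break Q=13000: TC = 45,400×$73.27 + (45,400/13000.0)×389 + (13000.0/2)×0.31×$73.27 = $3,475,455.56.
Lowest total cost is $3,424,538.66 at Q = 1234.2.

Q* ≈ 1,234 bags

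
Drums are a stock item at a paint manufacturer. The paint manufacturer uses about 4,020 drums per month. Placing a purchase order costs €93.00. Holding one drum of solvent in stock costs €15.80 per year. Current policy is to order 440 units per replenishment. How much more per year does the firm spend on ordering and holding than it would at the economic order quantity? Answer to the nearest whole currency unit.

Extra cost ≈ €1,766 per year

Annual demand D = 4,020 × 12 = 48,240.
EOQ = √(2DS/H) = √(2 × 48,240 × 93 / 15.8) ≈ 753.58.
Cost at Q* = (D/Q*)S + (Q*/2)H = √(2DSH) ≈ €11,906.62.
Cost at Q = 440: (48,240/440)×93 + (440/2)×15.8 = €10,196.18 + €3,476.00 = €13,672.18.
Excess = €13,672.18 − €11,906.62 = €1,765.56.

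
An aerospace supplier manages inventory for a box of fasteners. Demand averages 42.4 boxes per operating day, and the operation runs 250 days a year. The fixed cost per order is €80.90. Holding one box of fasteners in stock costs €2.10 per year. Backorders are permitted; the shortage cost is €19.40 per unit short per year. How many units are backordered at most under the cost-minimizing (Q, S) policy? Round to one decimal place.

Annual demand D = 42.4 × 250 = 10,600.
With planned backorders, Q* = √(2DS/H) · √((H+B)/B).
√(2DS/H) = √(2 × 10,600 × 80.9 / 2.1) = 903.717.
√((H+B)/B) = √((2.1+19.4)/19.4) = 1.0527.
Q* ≈ 951.373.
S* = Q* · H/(H+B) = 951.373 × 2.1/21.5 ≈ 92.925.

S* ≈ 92.9 boxes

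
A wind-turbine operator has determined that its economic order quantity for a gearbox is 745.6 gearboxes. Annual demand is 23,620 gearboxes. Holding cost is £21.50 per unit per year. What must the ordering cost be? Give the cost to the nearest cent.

Invert the EOQ relation Q*² = 2DS/H.
From Q* = √(2DS/H): S = Q*²H / (2D) = 745.6² × 21.5 / (2 × 23,620) = 253.0116.

S ≈ £253.01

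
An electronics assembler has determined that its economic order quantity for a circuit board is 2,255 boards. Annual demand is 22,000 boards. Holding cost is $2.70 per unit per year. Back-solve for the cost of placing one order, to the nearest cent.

S ≈ $312.04

The basic EOQ model gives Q* = √(2DS/H); rearrange for the unknown.
From Q* = √(2DS/H): S = Q*²H / (2D) = 2,255² × 2.7 / (2 × 22,000) = 312.0356.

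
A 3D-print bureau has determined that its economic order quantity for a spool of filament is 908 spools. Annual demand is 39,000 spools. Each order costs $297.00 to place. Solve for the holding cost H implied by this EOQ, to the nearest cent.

H ≈ $28.10

The basic EOQ model gives Q* = √(2DS/H); rearrange for the unknown.
From Q* = √(2DS/H): H = 2DS / Q*² = 2 × 39,000 × 297 / 908² = 28.0983.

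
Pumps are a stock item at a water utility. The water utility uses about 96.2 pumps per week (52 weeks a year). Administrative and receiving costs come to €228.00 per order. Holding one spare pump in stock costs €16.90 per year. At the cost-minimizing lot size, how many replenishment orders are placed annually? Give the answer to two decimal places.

N ≈ 13.62 orders per year

Annual demand D = 96.2 × 52 = 5,002.4.
EOQ = √(2DS/H) = √(2 × 5,002.4 × 228 / 16.9) ≈ 367.39.
Orders per year = D / Q* = 5,002.4 / 367.39 ≈ 13.616.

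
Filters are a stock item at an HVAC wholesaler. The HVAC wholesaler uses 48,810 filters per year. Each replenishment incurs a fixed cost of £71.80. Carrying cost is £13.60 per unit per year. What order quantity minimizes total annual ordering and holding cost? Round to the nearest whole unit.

Q* ≈ 718 filters

EOQ = √(2DS / H) = √(2 × 48,810 × 71.8 / 13.6).
= √(7,009,116 / 13.6) = √515,376.1765 ≈ 717.897.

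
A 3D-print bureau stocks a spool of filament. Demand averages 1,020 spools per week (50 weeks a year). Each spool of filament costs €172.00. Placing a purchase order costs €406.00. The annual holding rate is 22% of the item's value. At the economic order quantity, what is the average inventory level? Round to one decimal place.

Average inventory ≈ 523.1 spools

Annual demand D = 1,020 × 50 = 51,000.
Holding cost H = 0.22 × €172.00 = €37.8400 per unit per year.
EOQ = √(2DS/H) = √(2 × 51,000 × 406 / 37.84) ≈ 1046.13.
Average inventory = Q*/2 ≈ 1046.13 / 2 = 523.067.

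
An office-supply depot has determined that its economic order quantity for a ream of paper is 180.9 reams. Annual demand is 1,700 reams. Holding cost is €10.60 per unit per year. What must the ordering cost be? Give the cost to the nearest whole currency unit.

Invert the EOQ relation Q*² = 2DS/H.
From Q* = √(2DS/H): S = Q*²H / (2D) = 180.9² × 10.6 / (2 × 1,700) = 102.0244.

S ≈ €102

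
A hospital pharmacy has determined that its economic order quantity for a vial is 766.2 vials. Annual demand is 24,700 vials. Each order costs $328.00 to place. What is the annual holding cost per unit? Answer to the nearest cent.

H ≈ $27.60

Squaring Q* = √(2DS/H) gives Q*² = 2DS/H.
From Q* = √(2DS/H): H = 2DS / Q*² = 2 × 24,700 × 328 / 766.2² = 27.6005.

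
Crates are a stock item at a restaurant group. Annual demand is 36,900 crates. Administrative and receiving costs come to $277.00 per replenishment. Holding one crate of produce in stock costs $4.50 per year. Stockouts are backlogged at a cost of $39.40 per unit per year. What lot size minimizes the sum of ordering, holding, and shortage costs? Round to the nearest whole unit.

Q* ≈ 2,250 crates

With planned backorders, Q* = √(2DS/H) · √((H+B)/B).
√(2DS/H) = √(2 × 36,900 × 277 / 4.5) = 2131.385.
√((H+B)/B) = √((4.5+39.4)/39.4) = 1.0556.
Q* ≈ 2249.811.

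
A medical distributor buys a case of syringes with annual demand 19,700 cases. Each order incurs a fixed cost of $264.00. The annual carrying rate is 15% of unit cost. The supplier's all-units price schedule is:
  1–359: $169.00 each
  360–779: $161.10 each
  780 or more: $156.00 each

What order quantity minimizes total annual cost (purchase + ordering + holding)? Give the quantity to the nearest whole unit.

Q* ≈ 780 cases

Holding cost per unit per year at price C is H = 0.15·C.
Candidates are each tier's EOQ (if it falls in that tier) and each price-break quantity.
Tier 1 ($169.00): EOQ = 640.6 exceeds tier's upper bound 359, so this tier is dominated.
EOQ at $161.10 = 656.1 (feasible in tier 2): TC = 19,700×$161.10 + (19,700/656.1)×264 + (656.1/2)×0.15×$161.10 = $3,189,524.17.
EOQ at $156.00 = 666.7 < 780, so use break Q=780: TC = 19,700×$156.00 + (19,700/780.0)×264 + (780.0/2)×0.15×$156.00 = $3,088,993.69.
Lowest total cost is $3,088,993.69 at Q = 780.0.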